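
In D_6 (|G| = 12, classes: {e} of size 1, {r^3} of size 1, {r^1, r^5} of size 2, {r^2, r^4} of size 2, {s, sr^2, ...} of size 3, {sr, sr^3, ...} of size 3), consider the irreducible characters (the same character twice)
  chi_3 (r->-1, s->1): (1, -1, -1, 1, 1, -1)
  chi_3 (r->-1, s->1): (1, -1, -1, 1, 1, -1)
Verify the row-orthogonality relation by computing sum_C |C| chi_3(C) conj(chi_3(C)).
Sum = 12 = |G| = 12; so <chi_3, chi_3> = 1 (norm-1 confirms irreducibility).

Why: Compute term by term over conjugacy classes (|C| * chi_3(C) * conj(chi_3(C))):
  1*(1)*conj(1) + 1*(-1)*conj(-1) + 2*(-1)*conj(-1) + 2*(1)*conj(1) + 3*(1)*conj(1) + 3*(-1)*conj(-1)
  = (1) + (1) + (2) + (2) + (3) + (3)
  = 12.
Dividing by |G| = 12 gives 12/12 = 1, matching the row-orthogonality relation <chi_3, chi_3> = [chi_3 = chi_3].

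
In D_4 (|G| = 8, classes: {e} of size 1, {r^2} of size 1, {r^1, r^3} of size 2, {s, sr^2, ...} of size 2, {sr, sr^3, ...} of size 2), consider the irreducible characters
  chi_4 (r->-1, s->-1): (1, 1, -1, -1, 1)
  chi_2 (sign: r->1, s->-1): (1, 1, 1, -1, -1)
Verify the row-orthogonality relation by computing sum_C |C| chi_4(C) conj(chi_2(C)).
Sum = 0; so <chi_4, chi_2> = 0 (distinct irreducibles are orthogonal).

Argument: Compute term by term over conjugacy classes (|C| * chi_4(C) * conj(chi_2(C))):
  1*(1)*conj(1) + 1*(1)*conj(1) + 2*(-1)*conj(1) + 2*(-1)*conj(-1) + 2*(1)*conj(-1)
  = (1) + (1) + (-2) + (2) + (-2)
  = 0.
Dividing by |G| = 8 gives 0/8 = 0, matching the row-orthogonality relation <chi_4, chi_2> = [chi_4 = chi_2].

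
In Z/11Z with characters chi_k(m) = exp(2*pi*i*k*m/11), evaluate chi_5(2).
chi_5(2) = zeta_11^10 = exp(-2*I*pi/11)

Reasoning: chi_5(2) = zeta_11^(5*2) = zeta_11^10. Since zeta_11^11 = 1, this equals zeta_11^10 = exp(2*pi*i*10/11) = exp(-2*I*pi/11).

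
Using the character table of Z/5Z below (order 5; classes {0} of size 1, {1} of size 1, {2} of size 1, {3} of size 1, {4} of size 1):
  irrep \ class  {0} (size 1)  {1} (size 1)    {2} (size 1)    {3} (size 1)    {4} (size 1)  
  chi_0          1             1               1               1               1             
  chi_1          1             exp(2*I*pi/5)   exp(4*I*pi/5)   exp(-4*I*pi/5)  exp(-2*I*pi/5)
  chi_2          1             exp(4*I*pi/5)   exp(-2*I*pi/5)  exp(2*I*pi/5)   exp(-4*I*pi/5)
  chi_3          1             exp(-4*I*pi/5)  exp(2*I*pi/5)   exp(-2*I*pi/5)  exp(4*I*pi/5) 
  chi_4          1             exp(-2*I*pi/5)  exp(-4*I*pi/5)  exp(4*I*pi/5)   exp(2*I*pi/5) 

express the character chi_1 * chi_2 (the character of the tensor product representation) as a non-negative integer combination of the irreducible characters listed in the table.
chi_1 tensor chi_2 = chi_3 (all other irreducibles have multiplicity 0).

Justification: The character of a tensor product is the pointwise product (chi_1 * chi_2)(C) = chi_1(C) * chi_2(C):
  {0}: (1)*(1), {1}: (exp(2*I*pi/5))*(exp(4*I*pi/5)), {2}: (exp(4*I*pi/5))*(exp(-2*I*pi/5)), {3}: (exp(-4*I*pi/5))*(exp(2*I*pi/5)), {4}: (exp(-2*I*pi/5))*(exp(-4*I*pi/5))
so (chi_1 * chi_2) takes values
  {0} -> 1, {1} -> exp(-4*I*pi/5), {2} -> exp(2*I*pi/5), {3} -> exp(-2*I*pi/5), {4} -> exp(4*I*pi/5).
Now take the inner product of this character with each irreducible chi from the table, <chi_1*chi_2, chi> = (1/5) sum_C |C| (chi_1*chi_2)(C) conj(chi(C)):
  <chi_1*chi_2, chi_0> = (1/5)[1*(1)*conj(1) + 1*(exp(-4*I*pi/5))*conj(1) + 1*(exp(2*I*pi/5))*conj(1) + 1*(exp(-2*I*pi/5))*conj(1) + 1*(exp(4*I*pi/5))*conj(1)]
      = (1/5)[(1) + (exp(-4*I*pi/5)) + (exp(2*I*pi/5)) + (exp(-2*I*pi/5)) + (exp(4*I*pi/5))] = 0/5 = 0
  <chi_1*chi_2, chi_1> = (1/5)[1*(1)*conj(1) + 1*(exp(-4*I*pi/5))*conj(exp(2*I*pi/5)) + 1*(exp(2*I*pi/5))*conj(exp(4*I*pi/5)) + 1*(exp(-2*I*pi/5))*conj(exp(-4*I*pi/5)) + 1*(exp(4*I*pi/5))*conj(exp(-2*I*pi/5))]
      = (1/5)[(1) + (exp(4*I*pi/5)) + (exp(-2*I*pi/5)) + (exp(2*I*pi/5)) + (exp(-4*I*pi/5))] = 0/5 = 0
  <chi_1*chi_2, chi_2> = (1/5)[1*(1)*conj(1) + 1*(exp(-4*I*pi/5))*conj(exp(4*I*pi/5)) + 1*(exp(2*I*pi/5))*conj(exp(-2*I*pi/5)) + 1*(exp(-2*I*pi/5))*conj(exp(2*I*pi/5)) + 1*(exp(4*I*pi/5))*conj(exp(-4*I*pi/5))]
      = (1/5)[(1) + (exp(2*I*pi/5)) + (exp(4*I*pi/5)) + (exp(-4*I*pi/5)) + (exp(-2*I*pi/5))] = 0/5 = 0
  <chi_1*chi_2, chi_3> = (1/5)[1*(1)*conj(1) + 1*(exp(-4*I*pi/5))*conj(exp(-4*I*pi/5)) + 1*(exp(2*I*pi/5))*conj(exp(2*I*pi/5)) + 1*(exp(-2*I*pi/5))*conj(exp(-2*I*pi/5)) + 1*(exp(4*I*pi/5))*conj(exp(4*I*pi/5))]
      = (1/5)[(1) + (1) + (1) + (1) + (1)] = 5/5 = 1
  <chi_1*chi_2, chi_4> = (1/5)[1*(1)*conj(1) + 1*(exp(-4*I*pi/5))*conj(exp(-2*I*pi/5)) + 1*(exp(2*I*pi/5))*conj(exp(-4*I*pi/5)) + 1*(exp(-2*I*pi/5))*conj(exp(4*I*pi/5)) + 1*(exp(4*I*pi/5))*conj(exp(2*I*pi/5))]
      = (1/5)[(1) + (exp(-2*I*pi/5)) + (exp(-4*I*pi/5)) + (exp(4*I*pi/5)) + (exp(2*I*pi/5))] = 0/5 = 0
(Exp terms are combined using exp(i*s)*conj(exp(i*t)) = exp(i*(s-t)), and sums of them are collapsed using the identity that for every m > 1 the m distinct m-th roots of unity sum to 0, e.g. 1 + exp(2*I*pi/3) + exp(-2*I*pi/3) = 0.)
Hence the multiplicities are chi_3: 1. Dimension check: dim(chi_1)*dim(chi_2) = 1*1 = 1 and sum (mult * dim) = 1*1 = 1.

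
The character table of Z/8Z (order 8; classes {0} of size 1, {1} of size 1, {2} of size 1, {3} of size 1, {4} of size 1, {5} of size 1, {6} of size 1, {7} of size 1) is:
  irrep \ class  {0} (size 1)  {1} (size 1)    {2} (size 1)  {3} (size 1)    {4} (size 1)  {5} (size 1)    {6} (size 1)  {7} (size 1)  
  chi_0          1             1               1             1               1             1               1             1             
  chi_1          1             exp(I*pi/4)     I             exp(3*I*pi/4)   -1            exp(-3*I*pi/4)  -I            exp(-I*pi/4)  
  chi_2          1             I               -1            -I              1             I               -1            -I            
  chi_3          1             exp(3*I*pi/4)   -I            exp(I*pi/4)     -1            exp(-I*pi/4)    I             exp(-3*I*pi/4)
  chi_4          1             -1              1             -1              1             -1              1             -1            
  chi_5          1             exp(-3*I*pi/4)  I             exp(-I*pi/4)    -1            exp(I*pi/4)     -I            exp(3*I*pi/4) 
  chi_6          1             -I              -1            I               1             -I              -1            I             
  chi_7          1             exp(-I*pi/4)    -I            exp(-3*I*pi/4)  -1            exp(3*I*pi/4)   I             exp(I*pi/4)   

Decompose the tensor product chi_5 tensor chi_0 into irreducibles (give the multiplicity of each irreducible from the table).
chi_5 tensor chi_0 = chi_5 (all other irreducibles have multiplicity 0).

Argument: The character of a tensor product is the pointwise product (chi_5 * chi_0)(C) = chi_5(C) * chi_0(C):
  {0}: (1)*(1), {1}: (exp(-3*I*pi/4))*(1), {2}: (I)*(1), {3}: (exp(-I*pi/4))*(1), {4}: (-1)*(1), {5}: (exp(I*pi/4))*(1), {6}: (-I)*(1), {7}: (exp(3*I*pi/4))*(1)
so (chi_5 * chi_0) takes values
  {0} -> 1, {1} -> exp(-3*I*pi/4), {2} -> I, {3} -> exp(-I*pi/4), {4} -> -1, {5} -> exp(I*pi/4), {6} -> -I, {7} -> exp(3*I*pi/4).
Now take the inner product of this character with each irreducible chi from the table, <chi_5*chi_0, chi> = (1/8) sum_C |C| (chi_5*chi_0)(C) conj(chi(C)):
  <chi_5*chi_0, chi_0> = (1/8)[1*(1)*conj(1) + 1*(exp(-3*I*pi/4))*conj(1) + 1*(I)*conj(1) + 1*(exp(-I*pi/4))*conj(1) + 1*(-1)*conj(1) + 1*(exp(I*pi/4))*conj(1) + 1*(-I)*conj(1) + 1*(exp(3*I*pi/4))*conj(1)]
      = (1/8)[(1) + (exp(-3*I*pi/4)) + (I) + (exp(-I*pi/4)) + (-1) + (exp(I*pi/4)) + (-I) + (exp(3*I*pi/4))] = 0/8 = 0
  <chi_5*chi_0, chi_1> = (1/8)[1*(1)*conj(1) + 1*(exp(-3*I*pi/4))*conj(exp(I*pi/4)) + 1*(I)*conj(I) + 1*(exp(-I*pi/4))*conj(exp(3*I*pi/4)) + 1*(-1)*conj(-1) + 1*(exp(I*pi/4))*conj(exp(-3*I*pi/4)) + 1*(-I)*conj(-I) + 1*(exp(3*I*pi/4))*conj(exp(-I*pi/4))]
      = (1/8)[(1) + (-1) + (1) + (-1) + (1) + (-1) + (1) + (-1)] = 0/8 = 0
  <chi_5*chi_0, chi_2> = (1/8)[1*(1)*conj(1) + 1*(exp(-3*I*pi/4))*conj(I) + 1*(I)*conj(-1) + 1*(exp(-I*pi/4))*conj(-I) + 1*(-1)*conj(1) + 1*(exp(I*pi/4))*conj(I) + 1*(-I)*conj(-1) + 1*(exp(3*I*pi/4))*conj(-I)]
      = (1/8)[(1) + (-exp(-I*pi/4)) + (-I) + (exp(I*pi/4)) + (-1) + (-exp(3*I*pi/4)) + (I) + (exp(-3*I*pi/4))] = 0/8 = 0
  <chi_5*chi_0, chi_3> = (1/8)[1*(1)*conj(1) + 1*(exp(-3*I*pi/4))*conj(exp(3*I*pi/4)) + 1*(I)*conj(-I) + 1*(exp(-I*pi/4))*conj(exp(I*pi/4)) + 1*(-1)*conj(-1) + 1*(exp(I*pi/4))*conj(exp(-I*pi/4)) + 1*(-I)*conj(I) + 1*(exp(3*I*pi/4))*conj(exp(-3*I*pi/4))]
      = (1/8)[(1) + (I) + (-1) + (-I) + (1) + (I) + (-1) + (-I)] = 0/8 = 0
  <chi_5*chi_0, chi_4> = (1/8)[1*(1)*conj(1) + 1*(exp(-3*I*pi/4))*conj(-1) + 1*(I)*conj(1) + 1*(exp(-I*pi/4))*conj(-1) + 1*(-1)*conj(1) + 1*(exp(I*pi/4))*conj(-1) + 1*(-I)*conj(1) + 1*(exp(3*I*pi/4))*conj(-1)]
      = (1/8)[(1) + (-exp(-3*I*pi/4)) + (I) + (-exp(-I*pi/4)) + (-1) + (-exp(I*pi/4)) + (-I) + (-exp(3*I*pi/4))] = 0/8 = 0
  <chi_5*chi_0, chi_5> = (1/8)[1*(1)*conj(1) + 1*(exp(-3*I*pi/4))*conj(exp(-3*I*pi/4)) + 1*(I)*conj(I) + 1*(exp(-I*pi/4))*conj(exp(-I*pi/4)) + 1*(-1)*conj(-1) + 1*(exp(I*pi/4))*conj(exp(I*pi/4)) + 1*(-I)*conj(-I) + 1*(exp(3*I*pi/4))*conj(exp(3*I*pi/4))]
      = (1/8)[(1) + (1) + (1) + (1) + (1) + (1) + (1) + (1)] = 8/8 = 1
  <chi_5*chi_0, chi_6> = (1/8)[1*(1)*conj(1) + 1*(exp(-3*I*pi/4))*conj(-I) + 1*(I)*conj(-1) + 1*(exp(-I*pi/4))*conj(I) + 1*(-1)*conj(1) + 1*(exp(I*pi/4))*conj(-I) + 1*(-I)*conj(-1) + 1*(exp(3*I*pi/4))*conj(I)]
      = (1/8)[(1) + (exp(-I*pi/4)) + (-I) + (-exp(I*pi/4)) + (-1) + (exp(3*I*pi/4)) + (I) + (-exp(-3*I*pi/4))] = 0/8 = 0
  <chi_5*chi_0, chi_7> = (1/8)[1*(1)*conj(1) + 1*(exp(-3*I*pi/4))*conj(exp(-I*pi/4)) + 1*(I)*conj(-I) + 1*(exp(-I*pi/4))*conj(exp(-3*I*pi/4)) + 1*(-1)*conj(-1) + 1*(exp(I*pi/4))*conj(exp(3*I*pi/4)) + 1*(-I)*conj(I) + 1*(exp(3*I*pi/4))*conj(exp(I*pi/4))]
      = (1/8)[(1) + (-I) + (-1) + (I) + (1) + (-I) + (-1) + (I)] = 0/8 = 0
(Exp terms are combined using exp(i*s)*conj(exp(i*t)) = exp(i*(s-t)), and sums of them are collapsed using the identity that for every m > 1 the m distinct m-th roots of unity sum to 0, e.g. 1 + exp(2*I*pi/3) + exp(-2*I*pi/3) = 0.)
Hence the multiplicities are chi_5: 1. Dimension check: dim(chi_5)*dim(chi_0) = 1*1 = 1 and sum (mult * dim) = 1*1 = 1.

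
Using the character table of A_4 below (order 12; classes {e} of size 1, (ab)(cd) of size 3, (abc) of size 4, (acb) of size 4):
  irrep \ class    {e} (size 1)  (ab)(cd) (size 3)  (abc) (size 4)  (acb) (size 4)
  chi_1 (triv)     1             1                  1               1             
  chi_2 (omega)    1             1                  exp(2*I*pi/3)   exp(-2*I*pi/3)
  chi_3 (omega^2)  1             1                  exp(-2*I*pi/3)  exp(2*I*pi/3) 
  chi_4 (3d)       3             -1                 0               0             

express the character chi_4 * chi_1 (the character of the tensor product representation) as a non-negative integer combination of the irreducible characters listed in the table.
chi_4 tensor chi_1 = chi_4 (all other irreducibles have multiplicity 0).

Solution. The character of a tensor product is the pointwise product (chi_4 * chi_1)(C) = chi_4(C) * chi_1(C):
  {e}: (3)*(1), (ab)(cd): (-1)*(1), (abc): (0)*(1), (acb): (0)*(1)
so (chi_4 * chi_1) takes values
  {e} -> 3, (ab)(cd) -> -1, (abc) -> 0, (acb) -> 0.
Now take the inner product of this character with each irreducible chi from the table, <chi_4*chi_1, chi> = (1/12) sum_C |C| (chi_4*chi_1)(C) conj(chi(C)):
  <chi_4*chi_1, chi_1> = (1/12)[1*(3)*conj(1) + 3*(-1)*conj(1) + 4*(0)*conj(1) + 4*(0)*conj(1)]
      = (1/12)[(3) + (-3) + (0) + (0)] = 0/12 = 0
  <chi_4*chi_1, chi_2> = (1/12)[1*(3)*conj(1) + 3*(-1)*conj(1) + 4*(0)*conj(exp(2*I*pi/3)) + 4*(0)*conj(exp(-2*I*pi/3))]
      = (1/12)[(3) + (-3) + (0) + (0)] = 0/12 = 0
  <chi_4*chi_1, chi_3> = (1/12)[1*(3)*conj(1) + 3*(-1)*conj(1) + 4*(0)*conj(exp(-2*I*pi/3)) + 4*(0)*conj(exp(2*I*pi/3))]
      = (1/12)[(3) + (-3) + (0) + (0)] = 0/12 = 0
  <chi_4*chi_1, chi_4> = (1/12)[1*(3)*conj(3) + 3*(-1)*conj(-1) + 4*(0)*conj(0) + 4*(0)*conj(0)]
      = (1/12)[(9) + (3) + (0) + (0)] = 12/12 = 1
(Exp terms are combined using exp(i*s)*conj(exp(i*t)) = exp(i*(s-t)), and sums of them are collapsed using the identity that for every m > 1 the m distinct m-th roots of unity sum to 0, e.g. 1 + exp(2*I*pi/3) + exp(-2*I*pi/3) = 0.)
Hence the multiplicities are chi_4: 1. Dimension check: dim(chi_4)*dim(chi_1) = 3*1 = 3 and sum (mult * dim) = 1*3 = 3.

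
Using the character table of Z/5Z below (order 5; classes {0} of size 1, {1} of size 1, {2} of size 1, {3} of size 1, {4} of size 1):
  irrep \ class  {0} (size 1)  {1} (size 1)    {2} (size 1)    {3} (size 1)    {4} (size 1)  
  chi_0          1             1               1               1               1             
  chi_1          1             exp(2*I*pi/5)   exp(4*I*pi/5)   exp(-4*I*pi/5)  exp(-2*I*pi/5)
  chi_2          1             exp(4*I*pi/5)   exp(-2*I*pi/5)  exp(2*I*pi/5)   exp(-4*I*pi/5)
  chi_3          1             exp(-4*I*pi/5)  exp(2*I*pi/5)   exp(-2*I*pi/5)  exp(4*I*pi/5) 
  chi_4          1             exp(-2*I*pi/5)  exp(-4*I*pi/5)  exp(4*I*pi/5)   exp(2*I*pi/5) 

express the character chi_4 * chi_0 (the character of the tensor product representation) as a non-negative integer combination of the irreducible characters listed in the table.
chi_4 tensor chi_0 = chi_4 (all other irreducibles have multiplicity 0).

Argument: The character of a tensor product is the pointwise product (chi_4 * chi_0)(C) = chi_4(C) * chi_0(C):
  {0}: (1)*(1), {1}: (exp(-2*I*pi/5))*(1), {2}: (exp(-4*I*pi/5))*(1), {3}: (exp(4*I*pi/5))*(1), {4}: (exp(2*I*pi/5))*(1)
so (chi_4 * chi_0) takes values
  {0} -> 1, {1} -> exp(-2*I*pi/5), {2} -> exp(-4*I*pi/5), {3} -> exp(4*I*pi/5), {4} -> exp(2*I*pi/5).
Now take the inner product of this character with each irreducible chi from the table, <chi_4*chi_0, chi> = (1/5) sum_C |C| (chi_4*chi_0)(C) conj(chi(C)):
  <chi_4*chi_0, chi_0> = (1/5)[1*(1)*conj(1) + 1*(exp(-2*I*pi/5))*conj(1) + 1*(exp(-4*I*pi/5))*conj(1) + 1*(exp(4*I*pi/5))*conj(1) + 1*(exp(2*I*pi/5))*conj(1)]
      = (1/5)[(1) + (exp(-2*I*pi/5)) + (exp(-4*I*pi/5)) + (exp(4*I*pi/5)) + (exp(2*I*pi/5))] = 0/5 = 0
  <chi_4*chi_0, chi_1> = (1/5)[1*(1)*conj(1) + 1*(exp(-2*I*pi/5))*conj(exp(2*I*pi/5)) + 1*(exp(-4*I*pi/5))*conj(exp(4*I*pi/5)) + 1*(exp(4*I*pi/5))*conj(exp(-4*I*pi/5)) + 1*(exp(2*I*pi/5))*conj(exp(-2*I*pi/5))]
      = (1/5)[(1) + (exp(-4*I*pi/5)) + (exp(2*I*pi/5)) + (exp(-2*I*pi/5)) + (exp(4*I*pi/5))] = 0/5 = 0
  <chi_4*chi_0, chi_2> = (1/5)[1*(1)*conj(1) + 1*(exp(-2*I*pi/5))*conj(exp(4*I*pi/5)) + 1*(exp(-4*I*pi/5))*conj(exp(-2*I*pi/5)) + 1*(exp(4*I*pi/5))*conj(exp(2*I*pi/5)) + 1*(exp(2*I*pi/5))*conj(exp(-4*I*pi/5))]
      = (1/5)[(1) + (exp(4*I*pi/5)) + (exp(-2*I*pi/5)) + (exp(2*I*pi/5)) + (exp(-4*I*pi/5))] = 0/5 = 0
  <chi_4*chi_0, chi_3> = (1/5)[1*(1)*conj(1) + 1*(exp(-2*I*pi/5))*conj(exp(-4*I*pi/5)) + 1*(exp(-4*I*pi/5))*conj(exp(2*I*pi/5)) + 1*(exp(4*I*pi/5))*conj(exp(-2*I*pi/5)) + 1*(exp(2*I*pi/5))*conj(exp(4*I*pi/5))]
      = (1/5)[(1) + (exp(2*I*pi/5)) + (exp(4*I*pi/5)) + (exp(-4*I*pi/5)) + (exp(-2*I*pi/5))] = 0/5 = 0
  <chi_4*chi_0, chi_4> = (1/5)[1*(1)*conj(1) + 1*(exp(-2*I*pi/5))*conj(exp(-2*I*pi/5)) + 1*(exp(-4*I*pi/5))*conj(exp(-4*I*pi/5)) + 1*(exp(4*I*pi/5))*conj(exp(4*I*pi/5)) + 1*(exp(2*I*pi/5))*conj(exp(2*I*pi/5))]
      = (1/5)[(1) + (1) + (1) + (1) + (1)] = 5/5 = 1
(Exp terms are combined using exp(i*s)*conj(exp(i*t)) = exp(i*(s-t)), and sums of them are collapsed using the identity that for every m > 1 the m distinct m-th roots of unity sum to 0, e.g. 1 + exp(2*I*pi/3) + exp(-2*I*pi/3) = 0.)
Hence the multiplicities are chi_4: 1. Dimension check: dim(chi_4)*dim(chi_0) = 1*1 = 1 and sum (mult * dim) = 1*1 = 1.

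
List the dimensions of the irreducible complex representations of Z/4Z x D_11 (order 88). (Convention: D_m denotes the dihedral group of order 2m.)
Dimensions: 1, 1, 1, 1, 1, 1, 1, 1, 2, 2, 2, 2, 2, 2, 2, 2, 2, 2, 2, 2, 2, 2, 2, 2, 2, 2, 2, 2

Why: There are 28 irreducibles (= number of conjugacy classes). Their dimensions d_i satisfy sum d_i^2 = |G| = 88: 1 + 1 + 1 + 1 + 1 + 1 + 1 + 1 + 4 + 4 + 4 + 4 + 4 + 4 + 4 + 4 + 4 + 4 + 4 + 4 + 4 + 4 + 4 + 4 + 4 + 4 + 4 + 4 = 88. (For the product with Z/4Z: each of the 4 1-dim characters of Z/4Z tensors with each irrep of D_11, giving 4 copies of each D_11-dimension.)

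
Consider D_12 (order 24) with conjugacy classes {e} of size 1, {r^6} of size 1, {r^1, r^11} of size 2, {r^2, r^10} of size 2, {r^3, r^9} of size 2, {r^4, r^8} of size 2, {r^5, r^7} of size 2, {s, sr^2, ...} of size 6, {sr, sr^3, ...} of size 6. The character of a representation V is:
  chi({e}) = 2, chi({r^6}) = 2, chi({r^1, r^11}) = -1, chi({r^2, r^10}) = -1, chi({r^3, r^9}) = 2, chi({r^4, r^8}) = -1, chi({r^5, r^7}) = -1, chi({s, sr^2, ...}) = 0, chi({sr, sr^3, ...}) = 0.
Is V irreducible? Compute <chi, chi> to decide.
Irreducible: <chi, chi> = 1.

Working: <chi, chi> = (1/|G|) sum_C |C| * |chi(C)|^2 = (1/24)[1*|2|^2 + 1*|2|^2 + 2*|-1|^2 + 2*|-1|^2 + 2*|2|^2 + 2*|-1|^2 + 2*|-1|^2 + 6*|0|^2 + 6*|0|^2]
  = (1/24)[(4) + (4) + (2) + (2) + (8) + (2) + (2) + (0) + (0)] = 24/24 = 1.
A character is irreducible iff <chi, chi> = 1, so this representation is irreducible.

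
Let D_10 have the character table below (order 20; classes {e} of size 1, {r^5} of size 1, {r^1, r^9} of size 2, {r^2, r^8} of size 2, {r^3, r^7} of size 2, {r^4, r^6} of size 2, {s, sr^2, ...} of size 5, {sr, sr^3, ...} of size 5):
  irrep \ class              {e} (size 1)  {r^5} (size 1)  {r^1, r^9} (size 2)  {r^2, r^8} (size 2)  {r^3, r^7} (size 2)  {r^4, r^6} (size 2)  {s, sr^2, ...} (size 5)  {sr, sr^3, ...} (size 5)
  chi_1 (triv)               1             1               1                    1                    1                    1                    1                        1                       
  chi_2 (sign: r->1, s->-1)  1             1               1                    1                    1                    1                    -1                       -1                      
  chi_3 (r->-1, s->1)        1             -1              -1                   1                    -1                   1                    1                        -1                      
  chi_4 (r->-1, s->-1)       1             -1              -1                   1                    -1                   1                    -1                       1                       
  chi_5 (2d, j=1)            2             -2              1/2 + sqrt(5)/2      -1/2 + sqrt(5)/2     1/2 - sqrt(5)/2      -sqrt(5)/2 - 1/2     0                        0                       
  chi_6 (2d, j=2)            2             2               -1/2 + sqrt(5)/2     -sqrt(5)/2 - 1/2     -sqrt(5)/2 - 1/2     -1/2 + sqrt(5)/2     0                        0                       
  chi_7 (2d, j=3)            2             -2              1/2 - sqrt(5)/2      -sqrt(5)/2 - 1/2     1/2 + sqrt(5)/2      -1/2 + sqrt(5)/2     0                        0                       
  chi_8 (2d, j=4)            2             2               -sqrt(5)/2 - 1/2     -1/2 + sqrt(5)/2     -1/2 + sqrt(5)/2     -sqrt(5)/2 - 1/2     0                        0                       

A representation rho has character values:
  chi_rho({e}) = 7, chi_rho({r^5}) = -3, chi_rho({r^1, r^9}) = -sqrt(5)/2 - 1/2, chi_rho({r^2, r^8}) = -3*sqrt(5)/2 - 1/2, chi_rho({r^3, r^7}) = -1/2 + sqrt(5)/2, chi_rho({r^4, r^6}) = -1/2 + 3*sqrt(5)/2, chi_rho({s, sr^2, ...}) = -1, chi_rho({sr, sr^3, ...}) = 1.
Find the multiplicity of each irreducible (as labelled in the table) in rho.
Multiplicities: chi_1: 0, chi_2: 0, chi_3: 0, chi_4: 1, chi_5: 0, chi_6: 1, chi_7: 2, chi_8: 0.

Details: Use <chi_rho, chi> = (1/|G|) sum_C |C| * chi_rho(C) * conj(chi(C)) with |G| = 20 for each irreducible chi in the table:
  <chi_rho, chi_1> = (1/20)[1*(7)*conj(1) + 1*(-3)*conj(1) + 2*(-sqrt(5)/2 - 1/2)*conj(1) + 2*(-3*sqrt(5)/2 - 1/2)*conj(1) + 2*(-1/2 + sqrt(5)/2)*conj(1) + 2*(-1/2 + 3*sqrt(5)/2)*conj(1) + 5*(-1)*conj(1) + 5*(1)*conj(1)]
      = (1/20)[(7) + (-3) + (-sqrt(5) - 1) + (-3*sqrt(5) - 1) + (-1 + sqrt(5)) + (-1 + 3*sqrt(5)) + (-5) + (5)] = 0/20 = 0
  <chi_rho, chi_2> = (1/20)[1*(7)*conj(1) + 1*(-3)*conj(1) + 2*(-sqrt(5)/2 - 1/2)*conj(1) + 2*(-3*sqrt(5)/2 - 1/2)*conj(1) + 2*(-1/2 + sqrt(5)/2)*conj(1) + 2*(-1/2 + 3*sqrt(5)/2)*conj(1) + 5*(-1)*conj(-1) + 5*(1)*conj(-1)]
      = (1/20)[(7) + (-3) + (-sqrt(5) - 1) + (-3*sqrt(5) - 1) + (-1 + sqrt(5)) + (-1 + 3*sqrt(5)) + (5) + (-5)] = 0/20 = 0
  <chi_rho, chi_3> = (1/20)[1*(7)*conj(1) + 1*(-3)*conj(-1) + 2*(-sqrt(5)/2 - 1/2)*conj(-1) + 2*(-3*sqrt(5)/2 - 1/2)*conj(1) + 2*(-1/2 + sqrt(5)/2)*conj(-1) + 2*(-1/2 + 3*sqrt(5)/2)*conj(1) + 5*(-1)*conj(1) + 5*(1)*conj(-1)]
      = (1/20)[(7) + (3) + (1 + sqrt(5)) + (-3*sqrt(5) - 1) + (1 - sqrt(5)) + (-1 + 3*sqrt(5)) + (-5) + (-5)] = 0/20 = 0
  <chi_rho, chi_4> = (1/20)[1*(7)*conj(1) + 1*(-3)*conj(-1) + 2*(-sqrt(5)/2 - 1/2)*conj(-1) + 2*(-3*sqrt(5)/2 - 1/2)*conj(1) + 2*(-1/2 + sqrt(5)/2)*conj(-1) + 2*(-1/2 + 3*sqrt(5)/2)*conj(1) + 5*(-1)*conj(-1) + 5*(1)*conj(1)]
      = (1/20)[(7) + (3) + (1 + sqrt(5)) + (-3*sqrt(5) - 1) + (1 - sqrt(5)) + (-1 + 3*sqrt(5)) + (5) + (5)] = 20/20 = 1
  <chi_rho, chi_5> = (1/20)[1*(7)*conj(2) + 1*(-3)*conj(-2) + 2*(-sqrt(5)/2 - 1/2)*conj(1/2 + sqrt(5)/2) + 2*(-3*sqrt(5)/2 - 1/2)*conj(-1/2 + sqrt(5)/2) + 2*(-1/2 + sqrt(5)/2)*conj(1/2 - sqrt(5)/2) + 2*(-1/2 + 3*sqrt(5)/2)*conj(-sqrt(5)/2 - 1/2) + 5*(-1)*conj(0) + 5*(1)*conj(0)]
      = (1/20)[(14) + (6) + (-3 - sqrt(5)) + (-7 + sqrt(5)) + (-3 + sqrt(5)) + (-7 - sqrt(5)) + (0) + (0)] = 0/20 = 0
  <chi_rho, chi_6> = (1/20)[1*(7)*conj(2) + 1*(-3)*conj(2) + 2*(-sqrt(5)/2 - 1/2)*conj(-1/2 + sqrt(5)/2) + 2*(-3*sqrt(5)/2 - 1/2)*conj(-sqrt(5)/2 - 1/2) + 2*(-1/2 + sqrt(5)/2)*conj(-sqrt(5)/2 - 1/2) + 2*(-1/2 + 3*sqrt(5)/2)*conj(-1/2 + sqrt(5)/2) + 5*(-1)*conj(0) + 5*(1)*conj(0)]
      = (1/20)[(14) + (-6) + (-2) + (2*sqrt(5) + 8) + (-2) + (8 - 2*sqrt(5)) + (0) + (0)] = 20/20 = 1
  <chi_rho, chi_7> = (1/20)[1*(7)*conj(2) + 1*(-3)*conj(-2) + 2*(-sqrt(5)/2 - 1/2)*conj(1/2 - sqrt(5)/2) + 2*(-3*sqrt(5)/2 - 1/2)*conj(-sqrt(5)/2 - 1/2) + 2*(-1/2 + sqrt(5)/2)*conj(1/2 + sqrt(5)/2) + 2*(-1/2 + 3*sqrt(5)/2)*conj(-1/2 + sqrt(5)/2) + 5*(-1)*conj(0) + 5*(1)*conj(0)]
      = (1/20)[(14) + (6) + (2) + (2*sqrt(5) + 8) + (2) + (8 - 2*sqrt(5)) + (0) + (0)] = 40/20 = 2
  <chi_rho, chi_8> = (1/20)[1*(7)*conj(2) + 1*(-3)*conj(2) + 2*(-sqrt(5)/2 - 1/2)*conj(-sqrt(5)/2 - 1/2) + 2*(-3*sqrt(5)/2 - 1/2)*conj(-1/2 + sqrt(5)/2) + 2*(-1/2 + sqrt(5)/2)*conj(-1/2 + sqrt(5)/2) + 2*(-1/2 + 3*sqrt(5)/2)*conj(-sqrt(5)/2 - 1/2) + 5*(-1)*conj(0) + 5*(1)*conj(0)]
      = (1/20)[(14) + (-6) + (sqrt(5) + 3) + (-7 + sqrt(5)) + (3 - sqrt(5)) + (-7 - sqrt(5)) + (0) + (0)] = 0/20 = 0
Dimension check: dim(rho) = sum (mult * dim) = 0*1 + 0*1 + 0*1 + 1*1 + 0*2 + 1*2 + 2*2 + 0*2 = 7 = chi_rho(e) = 7.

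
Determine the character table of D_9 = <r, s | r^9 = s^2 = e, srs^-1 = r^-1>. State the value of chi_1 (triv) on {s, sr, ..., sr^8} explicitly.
Conjugacy classes: {e} of size 1, {r^1, r^8} of size 2, {r^2, r^7} of size 2, {r^3, r^6} of size 2, {r^4, r^5} of size 2, {s, sr, ..., sr^8} of size 9.
Character table:
  irrep \ class              {e} (size 1)  {r^1, r^8} (size 2)  {r^2, r^7} (size 2)  {r^3, r^6} (size 2)  {r^4, r^5} (size 2)  {s, sr, ..., sr^8} (size 9)
  chi_1 (triv)               1             1                    1                    1                    1                    1                          
  chi_2 (sign: r->1, s->-1)  1             1                    1                    1                    1                    -1                         
  chi_3 (2d, j=1)            2             2*cos(2*pi/9)        2*cos(4*pi/9)        -1                   -2*cos(pi/9)         0                          
  chi_4 (2d, j=2)            2             2*cos(4*pi/9)        -2*cos(pi/9)         -1                   2*cos(2*pi/9)        0                          
  chi_5 (2d, j=3)            2             -1                   -1                   2                    -1                   0                          
  chi_6 (2d, j=4)            2             -2*cos(pi/9)         2*cos(2*pi/9)        -1                   2*cos(4*pi/9)        0                          

Spot check: chi_1 (triv) on {s, sr, ..., sr^8} = 1.

Proof sketch: D_9 has order 2*9 = 18 with 6 conjugacy classes, hence 6 irreducibles. Sum of squared dims 1 + 1 + 4 + 4 + 4 + 4 = 18 = |G|. Linear characters come from the abelianisation; the 2-dimensional irreps have character r^k -> 2*cos(2*pi*j*k/9), reflections -> 0.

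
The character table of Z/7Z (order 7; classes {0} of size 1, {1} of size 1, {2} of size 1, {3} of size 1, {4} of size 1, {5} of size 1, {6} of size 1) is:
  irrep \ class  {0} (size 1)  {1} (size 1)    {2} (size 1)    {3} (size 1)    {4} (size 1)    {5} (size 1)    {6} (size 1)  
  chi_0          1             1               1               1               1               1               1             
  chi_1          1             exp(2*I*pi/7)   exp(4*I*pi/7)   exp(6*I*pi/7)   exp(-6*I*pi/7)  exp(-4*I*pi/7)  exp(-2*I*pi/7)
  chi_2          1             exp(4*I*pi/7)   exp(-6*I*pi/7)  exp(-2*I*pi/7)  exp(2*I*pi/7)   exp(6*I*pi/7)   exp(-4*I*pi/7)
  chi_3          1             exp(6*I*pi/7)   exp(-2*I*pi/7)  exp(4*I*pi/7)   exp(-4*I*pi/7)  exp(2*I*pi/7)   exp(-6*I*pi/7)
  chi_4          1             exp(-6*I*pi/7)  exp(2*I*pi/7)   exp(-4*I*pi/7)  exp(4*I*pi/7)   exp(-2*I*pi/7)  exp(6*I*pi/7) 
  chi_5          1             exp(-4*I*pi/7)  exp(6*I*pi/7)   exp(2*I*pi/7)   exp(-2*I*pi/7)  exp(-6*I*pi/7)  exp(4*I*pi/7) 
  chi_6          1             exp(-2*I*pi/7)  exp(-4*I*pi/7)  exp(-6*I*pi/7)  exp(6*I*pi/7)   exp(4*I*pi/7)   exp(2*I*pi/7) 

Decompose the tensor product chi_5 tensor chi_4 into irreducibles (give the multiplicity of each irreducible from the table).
chi_5 tensor chi_4 = chi_2 (all other irreducibles have multiplicity 0).

Explanation: The character of a tensor product is the pointwise product (chi_5 * chi_4)(C) = chi_5(C) * chi_4(C):
  {0}: (1)*(1), {1}: (exp(-4*I*pi/7))*(exp(-6*I*pi/7)), {2}: (exp(6*I*pi/7))*(exp(2*I*pi/7)), {3}: (exp(2*I*pi/7))*(exp(-4*I*pi/7)), {4}: (exp(-2*I*pi/7))*(exp(4*I*pi/7)), {5}: (exp(-6*I*pi/7))*(exp(-2*I*pi/7)), {6}: (exp(4*I*pi/7))*(exp(6*I*pi/7))
so (chi_5 * chi_4) takes values
  {0} -> 1, {1} -> exp(4*I*pi/7), {2} -> exp(-6*I*pi/7), {3} -> exp(-2*I*pi/7), {4} -> exp(2*I*pi/7), {5} -> exp(6*I*pi/7), {6} -> exp(-4*I*pi/7).
Now take the inner product of this character with each irreducible chi from the table, <chi_5*chi_4, chi> = (1/7) sum_C |C| (chi_5*chi_4)(C) conj(chi(C)):
  <chi_5*chi_4, chi_0> = (1/7)[1*(1)*conj(1) + 1*(exp(4*I*pi/7))*conj(1) + 1*(exp(-6*I*pi/7))*conj(1) + 1*(exp(-2*I*pi/7))*conj(1) + 1*(exp(2*I*pi/7))*conj(1) + 1*(exp(6*I*pi/7))*conj(1) + 1*(exp(-4*I*pi/7))*conj(1)]
      = (1/7)[(1) + (exp(4*I*pi/7)) + (exp(-6*I*pi/7)) + (exp(-2*I*pi/7)) + (exp(2*I*pi/7)) + (exp(6*I*pi/7)) + (exp(-4*I*pi/7))] = 0/7 = 0
  <chi_5*chi_4, chi_1> = (1/7)[1*(1)*conj(1) + 1*(exp(4*I*pi/7))*conj(exp(2*I*pi/7)) + 1*(exp(-6*I*pi/7))*conj(exp(4*I*pi/7)) + 1*(exp(-2*I*pi/7))*conj(exp(6*I*pi/7)) + 1*(exp(2*I*pi/7))*conj(exp(-6*I*pi/7)) + 1*(exp(6*I*pi/7))*conj(exp(-4*I*pi/7)) + 1*(exp(-4*I*pi/7))*conj(exp(-2*I*pi/7))]
      = (1/7)[(1) + (exp(2*I*pi/7)) + (exp(4*I*pi/7)) + (exp(6*I*pi/7)) + (exp(-6*I*pi/7)) + (exp(-4*I*pi/7)) + (exp(-2*I*pi/7))] = 0/7 = 0
  <chi_5*chi_4, chi_2> = (1/7)[1*(1)*conj(1) + 1*(exp(4*I*pi/7))*conj(exp(4*I*pi/7)) + 1*(exp(-6*I*pi/7))*conj(exp(-6*I*pi/7)) + 1*(exp(-2*I*pi/7))*conj(exp(-2*I*pi/7)) + 1*(exp(2*I*pi/7))*conj(exp(2*I*pi/7)) + 1*(exp(6*I*pi/7))*conj(exp(6*I*pi/7)) + 1*(exp(-4*I*pi/7))*conj(exp(-4*I*pi/7))]
      = (1/7)[(1) + (1) + (1) + (1) + (1) + (1) + (1)] = 7/7 = 1
  <chi_5*chi_4, chi_3> = (1/7)[1*(1)*conj(1) + 1*(exp(4*I*pi/7))*conj(exp(6*I*pi/7)) + 1*(exp(-6*I*pi/7))*conj(exp(-2*I*pi/7)) + 1*(exp(-2*I*pi/7))*conj(exp(4*I*pi/7)) + 1*(exp(2*I*pi/7))*conj(exp(-4*I*pi/7)) + 1*(exp(6*I*pi/7))*conj(exp(2*I*pi/7)) + 1*(exp(-4*I*pi/7))*conj(exp(-6*I*pi/7))]
      = (1/7)[(1) + (exp(-2*I*pi/7)) + (exp(-4*I*pi/7)) + (exp(-6*I*pi/7)) + (exp(6*I*pi/7)) + (exp(4*I*pi/7)) + (exp(2*I*pi/7))] = 0/7 = 0
  <chi_5*chi_4, chi_4> = (1/7)[1*(1)*conj(1) + 1*(exp(4*I*pi/7))*conj(exp(-6*I*pi/7)) + 1*(exp(-6*I*pi/7))*conj(exp(2*I*pi/7)) + 1*(exp(-2*I*pi/7))*conj(exp(-4*I*pi/7)) + 1*(exp(2*I*pi/7))*conj(exp(4*I*pi/7)) + 1*(exp(6*I*pi/7))*conj(exp(-2*I*pi/7)) + 1*(exp(-4*I*pi/7))*conj(exp(6*I*pi/7))]
      = (1/7)[(1) + (exp(-4*I*pi/7)) + (exp(6*I*pi/7)) + (exp(2*I*pi/7)) + (exp(-2*I*pi/7)) + (exp(-6*I*pi/7)) + (exp(4*I*pi/7))] = 0/7 = 0
  <chi_5*chi_4, chi_5> = (1/7)[1*(1)*conj(1) + 1*(exp(4*I*pi/7))*conj(exp(-4*I*pi/7)) + 1*(exp(-6*I*pi/7))*conj(exp(6*I*pi/7)) + 1*(exp(-2*I*pi/7))*conj(exp(2*I*pi/7)) + 1*(exp(2*I*pi/7))*conj(exp(-2*I*pi/7)) + 1*(exp(6*I*pi/7))*conj(exp(-6*I*pi/7)) + 1*(exp(-4*I*pi/7))*conj(exp(4*I*pi/7))]
      = (1/7)[(1) + (exp(-6*I*pi/7)) + (exp(2*I*pi/7)) + (exp(-4*I*pi/7)) + (exp(4*I*pi/7)) + (exp(-2*I*pi/7)) + (exp(6*I*pi/7))] = 0/7 = 0
  <chi_5*chi_4, chi_6> = (1/7)[1*(1)*conj(1) + 1*(exp(4*I*pi/7))*conj(exp(-2*I*pi/7)) + 1*(exp(-6*I*pi/7))*conj(exp(-4*I*pi/7)) + 1*(exp(-2*I*pi/7))*conj(exp(-6*I*pi/7)) + 1*(exp(2*I*pi/7))*conj(exp(6*I*pi/7)) + 1*(exp(6*I*pi/7))*conj(exp(4*I*pi/7)) + 1*(exp(-4*I*pi/7))*conj(exp(2*I*pi/7))]
      = (1/7)[(1) + (exp(6*I*pi/7)) + (exp(-2*I*pi/7)) + (exp(4*I*pi/7)) + (exp(-4*I*pi/7)) + (exp(2*I*pi/7)) + (exp(-6*I*pi/7))] = 0/7 = 0
(Exp terms are combined using exp(i*s)*conj(exp(i*t)) = exp(i*(s-t)), and sums of them are collapsed using the identity that for every m > 1 the m distinct m-th roots of unity sum to 0, e.g. 1 + exp(2*I*pi/3) + exp(-2*I*pi/3) = 0.)
Hence the multiplicities are chi_2: 1. Dimension check: dim(chi_5)*dim(chi_4) = 1*1 = 1 and sum (mult * dim) = 1*1 = 1.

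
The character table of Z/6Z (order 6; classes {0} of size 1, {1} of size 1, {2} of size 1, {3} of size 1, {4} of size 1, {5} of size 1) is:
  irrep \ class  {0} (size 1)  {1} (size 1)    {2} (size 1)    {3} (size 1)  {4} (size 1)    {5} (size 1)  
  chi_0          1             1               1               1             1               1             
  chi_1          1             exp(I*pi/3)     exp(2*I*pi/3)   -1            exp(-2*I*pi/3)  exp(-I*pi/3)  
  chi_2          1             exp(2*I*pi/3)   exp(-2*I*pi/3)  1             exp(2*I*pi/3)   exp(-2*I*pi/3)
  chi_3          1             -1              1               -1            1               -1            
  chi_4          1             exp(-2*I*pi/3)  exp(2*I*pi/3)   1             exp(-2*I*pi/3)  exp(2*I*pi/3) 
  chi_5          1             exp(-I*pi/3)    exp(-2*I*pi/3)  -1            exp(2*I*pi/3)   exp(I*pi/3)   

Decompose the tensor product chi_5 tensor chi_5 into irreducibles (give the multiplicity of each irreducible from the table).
chi_5 tensor chi_5 = chi_4 (all other irreducibles have multiplicity 0).

Argument: The character of a tensor product is the pointwise product (chi_5 * chi_5)(C) = chi_5(C) * chi_5(C):
  {0}: (1)*(1), {1}: (exp(-I*pi/3))*(exp(-I*pi/3)), {2}: (exp(-2*I*pi/3))*(exp(-2*I*pi/3)), {3}: (-1)*(-1), {4}: (exp(2*I*pi/3))*(exp(2*I*pi/3)), {5}: (exp(I*pi/3))*(exp(I*pi/3))
so (chi_5 * chi_5) takes values
  {0} -> 1, {1} -> exp(-2*I*pi/3), {2} -> exp(2*I*pi/3), {3} -> 1, {4} -> exp(-2*I*pi/3), {5} -> exp(2*I*pi/3).
Now take the inner product of this character with each irreducible chi from the table, <chi_5*chi_5, chi> = (1/6) sum_C |C| (chi_5*chi_5)(C) conj(chi(C)):
  <chi_5*chi_5, chi_0> = (1/6)[1*(1)*conj(1) + 1*(exp(-2*I*pi/3))*conj(1) + 1*(exp(2*I*pi/3))*conj(1) + 1*(1)*conj(1) + 1*(exp(-2*I*pi/3))*conj(1) + 1*(exp(2*I*pi/3))*conj(1)]
      = (1/6)[(1) + (exp(-2*I*pi/3)) + (exp(2*I*pi/3)) + (1) + (exp(-2*I*pi/3)) + (exp(2*I*pi/3))] = 0/6 = 0
  <chi_5*chi_5, chi_1> = (1/6)[1*(1)*conj(1) + 1*(exp(-2*I*pi/3))*conj(exp(I*pi/3)) + 1*(exp(2*I*pi/3))*conj(exp(2*I*pi/3)) + 1*(1)*conj(-1) + 1*(exp(-2*I*pi/3))*conj(exp(-2*I*pi/3)) + 1*(exp(2*I*pi/3))*conj(exp(-I*pi/3))]
      = (1/6)[(1) + (-1) + (1) + (-1) + (1) + (-1)] = 0/6 = 0
  <chi_5*chi_5, chi_2> = (1/6)[1*(1)*conj(1) + 1*(exp(-2*I*pi/3))*conj(exp(2*I*pi/3)) + 1*(exp(2*I*pi/3))*conj(exp(-2*I*pi/3)) + 1*(1)*conj(1) + 1*(exp(-2*I*pi/3))*conj(exp(2*I*pi/3)) + 1*(exp(2*I*pi/3))*conj(exp(-2*I*pi/3))]
      = (1/6)[(1) + (exp(2*I*pi/3)) + (exp(-2*I*pi/3)) + (1) + (exp(2*I*pi/3)) + (exp(-2*I*pi/3))] = 0/6 = 0
  <chi_5*chi_5, chi_3> = (1/6)[1*(1)*conj(1) + 1*(exp(-2*I*pi/3))*conj(-1) + 1*(exp(2*I*pi/3))*conj(1) + 1*(1)*conj(-1) + 1*(exp(-2*I*pi/3))*conj(1) + 1*(exp(2*I*pi/3))*conj(-1)]
      = (1/6)[(1) + (-exp(-2*I*pi/3)) + (exp(2*I*pi/3)) + (-1) + (exp(-2*I*pi/3)) + (-exp(2*I*pi/3))] = 0/6 = 0
  <chi_5*chi_5, chi_4> = (1/6)[1*(1)*conj(1) + 1*(exp(-2*I*pi/3))*conj(exp(-2*I*pi/3)) + 1*(exp(2*I*pi/3))*conj(exp(2*I*pi/3)) + 1*(1)*conj(1) + 1*(exp(-2*I*pi/3))*conj(exp(-2*I*pi/3)) + 1*(exp(2*I*pi/3))*conj(exp(2*I*pi/3))]
      = (1/6)[(1) + (1) + (1) + (1) + (1) + (1)] = 6/6 = 1
  <chi_5*chi_5, chi_5> = (1/6)[1*(1)*conj(1) + 1*(exp(-2*I*pi/3))*conj(exp(-I*pi/3)) + 1*(exp(2*I*pi/3))*conj(exp(-2*I*pi/3)) + 1*(1)*conj(-1) + 1*(exp(-2*I*pi/3))*conj(exp(2*I*pi/3)) + 1*(exp(2*I*pi/3))*conj(exp(I*pi/3))]
      = (1/6)[(1) + (exp(-I*pi/3)) + (exp(-2*I*pi/3)) + (-1) + (exp(2*I*pi/3)) + (exp(I*pi/3))] = 0/6 = 0
(Exp terms are combined using exp(i*s)*conj(exp(i*t)) = exp(i*(s-t)), and sums of them are collapsed using the identity that for every m > 1 the m distinct m-th roots of unity sum to 0, e.g. 1 + exp(2*I*pi/3) + exp(-2*I*pi/3) = 0.)
Hence the multiplicities are chi_4: 1. Dimension check: dim(chi_5)*dim(chi_5) = 1*1 = 1 and sum (mult * dim) = 1*1 = 1.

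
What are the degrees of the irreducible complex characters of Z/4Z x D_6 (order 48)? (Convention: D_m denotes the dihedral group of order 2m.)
Dimensions: 1, 1, 1, 1, 1, 1, 1, 1, 1, 1, 1, 1, 1, 1, 1, 1, 2, 2, 2, 2, 2, 2, 2, 2

Reasoning: There are 24 irreducibles (= number of conjugacy classes). Their dimensions d_i satisfy sum d_i^2 = |G| = 48: 1 + 1 + 1 + 1 + 1 + 1 + 1 + 1 + 1 + 1 + 1 + 1 + 1 + 1 + 1 + 1 + 4 + 4 + 4 + 4 + 4 + 4 + 4 + 4 = 48. (For the product with Z/4Z: each of the 4 1-dim characters of Z/4Z tensors with each irrep of D_6, giving 4 copies of each D_6-dimension.)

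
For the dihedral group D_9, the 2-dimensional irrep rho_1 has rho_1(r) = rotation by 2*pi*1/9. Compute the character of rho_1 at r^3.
chi_{rho_1}(r^3) = 2*cos(2*pi*1*3/9) = -1

Details: rho_1(r^3) is rotation by angle 2*pi*1*3/9, whose trace is 2*cos(2*pi*1*3/9) = -1.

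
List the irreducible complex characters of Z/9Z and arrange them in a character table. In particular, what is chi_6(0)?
Character table of Z/9Z (irreps indexed chi_0,...,chi_8 with chi_k(m) = zeta_9^(k*m), zeta_9 = exp(2*pi*i/9)):
  irrep \ class  {0} (size 1)  {1} (size 1)    {2} (size 1)    {3} (size 1)    {4} (size 1)    {5} (size 1)    {6} (size 1)    {7} (size 1)    {8} (size 1)  
  chi_0          1             1               1               1               1               1               1               1               1             
  chi_1          1             exp(2*I*pi/9)   exp(4*I*pi/9)   exp(2*I*pi/3)   exp(8*I*pi/9)   exp(-8*I*pi/9)  exp(-2*I*pi/3)  exp(-4*I*pi/9)  exp(-2*I*pi/9)
  chi_2          1             exp(4*I*pi/9)   exp(8*I*pi/9)   exp(-2*I*pi/3)  exp(-2*I*pi/9)  exp(2*I*pi/9)   exp(2*I*pi/3)   exp(-8*I*pi/9)  exp(-4*I*pi/9)
  chi_3          1             exp(2*I*pi/3)   exp(-2*I*pi/3)  1               exp(2*I*pi/3)   exp(-2*I*pi/3)  1               exp(2*I*pi/3)   exp(-2*I*pi/3)
  chi_4          1             exp(8*I*pi/9)   exp(-2*I*pi/9)  exp(2*I*pi/3)   exp(-4*I*pi/9)  exp(4*I*pi/9)   exp(-2*I*pi/3)  exp(2*I*pi/9)   exp(-8*I*pi/9)
  chi_5          1             exp(-8*I*pi/9)  exp(2*I*pi/9)   exp(-2*I*pi/3)  exp(4*I*pi/9)   exp(-4*I*pi/9)  exp(2*I*pi/3)   exp(-2*I*pi/9)  exp(8*I*pi/9) 
  chi_6          1             exp(-2*I*pi/3)  exp(2*I*pi/3)   1               exp(-2*I*pi/3)  exp(2*I*pi/3)   1               exp(-2*I*pi/3)  exp(2*I*pi/3) 
  chi_7          1             exp(-4*I*pi/9)  exp(-8*I*pi/9)  exp(2*I*pi/3)   exp(2*I*pi/9)   exp(-2*I*pi/9)  exp(-2*I*pi/3)  exp(8*I*pi/9)   exp(4*I*pi/9) 
  chi_8          1             exp(-2*I*pi/9)  exp(-4*I*pi/9)  exp(-2*I*pi/3)  exp(-8*I*pi/9)  exp(8*I*pi/9)   exp(2*I*pi/3)   exp(4*I*pi/9)   exp(2*I*pi/9) 

Spot check: chi_6(0) = zeta_9^(6*0) = zeta_9^0 = 1.

Proof sketch: Z/9Z is abelian, so all 9 irreducible complex representations are 1-dimensional. They are given by chi_k(m) = zeta_9^(k*m) for k = 0,...,8. Row orthogonality: sum_m chi_k(m) conj(chi_l(m)) = 9 * [k = l].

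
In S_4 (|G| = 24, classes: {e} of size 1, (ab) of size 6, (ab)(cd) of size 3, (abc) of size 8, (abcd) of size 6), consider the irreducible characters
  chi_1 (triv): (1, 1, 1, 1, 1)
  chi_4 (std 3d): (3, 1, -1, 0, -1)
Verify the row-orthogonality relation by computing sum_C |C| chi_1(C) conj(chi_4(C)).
Sum = 0; so <chi_1, chi_4> = 0 (distinct irreducibles are orthogonal).

Argument: Compute term by term over conjugacy classes (|C| * chi_1(C) * conj(chi_4(C))):
  1*(1)*conj(3) + 6*(1)*conj(1) + 3*(1)*conj(-1) + 8*(1)*conj(0) + 6*(1)*conj(-1)
  = (3) + (6) + (-3) + (0) + (-6)
  = 0.
Dividing by |G| = 24 gives 0/24 = 0, matching the row-orthogonality relation <chi_1, chi_4> = [chi_1 = chi_4].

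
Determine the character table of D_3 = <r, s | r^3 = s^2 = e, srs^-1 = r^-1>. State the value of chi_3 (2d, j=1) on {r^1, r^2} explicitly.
Conjugacy classes: {e} of size 1, {r^1, r^2} of size 2, {s, sr, ..., sr^2} of size 3.
Character table:
  irrep \ class              {e} (size 1)  {r^1, r^2} (size 2)  {s, sr, ..., sr^2} (size 3)
  chi_1 (triv)               1             1                    1                          
  chi_2 (sign: r->1, s->-1)  1             1                    -1                         
  chi_3 (2d, j=1)            2             -1                   0                          

Spot check: chi_3 (2d, j=1) on {r^1, r^2} = -1.

Details: D_3 has order 2*3 = 6 with 3 conjugacy classes, hence 3 irreducibles. Sum of squared dims 1 + 1 + 4 = 6 = |G|. Linear characters come from the abelianisation; the 2-dimensional irreps have character r^k -> 2*cos(2*pi*j*k/3), reflections -> 0.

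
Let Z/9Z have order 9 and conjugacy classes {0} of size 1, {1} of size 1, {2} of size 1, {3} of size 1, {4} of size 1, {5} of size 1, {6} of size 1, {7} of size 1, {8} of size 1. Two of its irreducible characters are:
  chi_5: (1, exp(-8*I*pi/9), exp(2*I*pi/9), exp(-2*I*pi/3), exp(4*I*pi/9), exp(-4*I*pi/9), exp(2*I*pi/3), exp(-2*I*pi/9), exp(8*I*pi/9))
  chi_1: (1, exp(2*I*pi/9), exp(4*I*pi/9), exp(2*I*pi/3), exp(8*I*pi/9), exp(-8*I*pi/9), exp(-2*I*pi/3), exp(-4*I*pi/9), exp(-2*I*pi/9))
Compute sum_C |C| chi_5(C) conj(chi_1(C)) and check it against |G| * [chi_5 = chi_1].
Sum = 0; so <chi_5, chi_1> = 0 (distinct irreducibles are orthogonal).

Compute term by term over conjugacy classes (|C| * chi_5(C) * conj(chi_1(C))):
  1*(1)*conj(1) + 1*(exp(-8*I*pi/9))*conj(exp(2*I*pi/9)) + 1*(exp(2*I*pi/9))*conj(exp(4*I*pi/9)) + 1*(exp(-2*I*pi/3))*conj(exp(2*I*pi/3)) + 1*(exp(4*I*pi/9))*conj(exp(8*I*pi/9)) + 1*(exp(-4*I*pi/9))*conj(exp(-8*I*pi/9)) + 1*(exp(2*I*pi/3))*conj(exp(-2*I*pi/3)) + 1*(exp(-2*I*pi/9))*conj(exp(-4*I*pi/9)) + 1*(exp(8*I*pi/9))*conj(exp(-2*I*pi/9))
  = (1) + (exp(8*I*pi/9)) + (exp(-2*I*pi/9)) + (exp(2*I*pi/3)) + (exp(-4*I*pi/9)) + (exp(4*I*pi/9)) + (exp(-2*I*pi/3)) + (exp(2*I*pi/9)) + (exp(-8*I*pi/9))
  = 0.
(Exp terms are combined using exp(i*s)*conj(exp(i*t)) = exp(i*(s-t)), and sums of them are collapsed using the identity that for every m > 1 the m distinct m-th roots of unity sum to 0, e.g. 1 + exp(2*I*pi/3) + exp(-2*I*pi/3) = 0.)
Dividing by |G| = 9 gives 0/9 = 0, matching the row-orthogonality relation <chi_5, chi_1> = [chi_5 = chi_1].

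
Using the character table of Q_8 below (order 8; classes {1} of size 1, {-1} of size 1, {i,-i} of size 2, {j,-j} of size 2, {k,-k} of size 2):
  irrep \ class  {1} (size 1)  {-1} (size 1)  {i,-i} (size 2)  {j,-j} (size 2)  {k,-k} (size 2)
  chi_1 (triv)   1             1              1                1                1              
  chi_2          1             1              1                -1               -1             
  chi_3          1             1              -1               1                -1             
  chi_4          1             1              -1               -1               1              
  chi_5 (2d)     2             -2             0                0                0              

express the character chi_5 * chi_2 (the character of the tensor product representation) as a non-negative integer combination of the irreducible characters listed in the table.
chi_5 tensor chi_2 = chi_5 (all other irreducibles have multiplicity 0).

Why: The character of a tensor product is the pointwise product (chi_5 * chi_2)(C) = chi_5(C) * chi_2(C):
  {1}: (2)*(1), {-1}: (-2)*(1), {i,-i}: (0)*(1), {j,-j}: (0)*(-1), {k,-k}: (0)*(-1)
so (chi_5 * chi_2) takes values
  {1} -> 2, {-1} -> -2, {i,-i} -> 0, {j,-j} -> 0, {k,-k} -> 0.
Now take the inner product of this character with each irreducible chi from the table, <chi_5*chi_2, chi> = (1/8) sum_C |C| (chi_5*chi_2)(C) conj(chi(C)):
  <chi_5*chi_2, chi_1> = (1/8)[1*(2)*conj(1) + 1*(-2)*conj(1) + 2*(0)*conj(1) + 2*(0)*conj(1) + 2*(0)*conj(1)]
      = (1/8)[(2) + (-2) + (0) + (0) + (0)] = 0/8 = 0
  <chi_5*chi_2, chi_2> = (1/8)[1*(2)*conj(1) + 1*(-2)*conj(1) + 2*(0)*conj(1) + 2*(0)*conj(-1) + 2*(0)*conj(-1)]
      = (1/8)[(2) + (-2) + (0) + (0) + (0)] = 0/8 = 0
  <chi_5*chi_2, chi_3> = (1/8)[1*(2)*conj(1) + 1*(-2)*conj(1) + 2*(0)*conj(-1) + 2*(0)*conj(1) + 2*(0)*conj(-1)]
      = (1/8)[(2) + (-2) + (0) + (0) + (0)] = 0/8 = 0
  <chi_5*chi_2, chi_4> = (1/8)[1*(2)*conj(1) + 1*(-2)*conj(1) + 2*(0)*conj(-1) + 2*(0)*conj(-1) + 2*(0)*conj(1)]
      = (1/8)[(2) + (-2) + (0) + (0) + (0)] = 0/8 = 0
  <chi_5*chi_2, chi_5> = (1/8)[1*(2)*conj(2) + 1*(-2)*conj(-2) + 2*(0)*conj(0) + 2*(0)*conj(0) + 2*(0)*conj(0)]
      = (1/8)[(4) + (4) + (0) + (0) + (0)] = 8/8 = 1
Hence the multiplicities are chi_5: 1. Dimension check: dim(chi_5)*dim(chi_2) = 2*1 = 2 and sum (mult * dim) = 1*2 = 2.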